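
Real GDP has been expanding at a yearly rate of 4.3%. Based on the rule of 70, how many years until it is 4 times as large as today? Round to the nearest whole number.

Doubling time ≈ 70/4.3 = 16.28 years.
Getting to 4× needs 2 doublings: 2 × 16.28 ≈ 33 years.

around 33 years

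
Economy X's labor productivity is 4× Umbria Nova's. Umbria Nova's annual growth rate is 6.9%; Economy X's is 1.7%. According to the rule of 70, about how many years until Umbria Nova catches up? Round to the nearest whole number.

27 years

The growth-rate gap is 6.9% − 1.7% = 5.2 percentage points.
So the ratio between them halves every 70/5.2 ≈ 13.46 years.
A 4× gap closes after 2 halvings: 2 × 13.46 ≈ 27 years.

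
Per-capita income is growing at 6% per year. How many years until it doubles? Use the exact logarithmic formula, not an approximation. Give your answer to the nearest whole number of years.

12 years

t = ln(2) / ln(1 + 0.06) = 0.6931 / 0.058269 ≈ 11.89.
≈ 12 years.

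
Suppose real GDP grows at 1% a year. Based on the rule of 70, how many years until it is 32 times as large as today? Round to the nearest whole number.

Doubling time ≈ 70/1 = 70.00 years.
32× is 5 doublings, so 5 × 70.00 ≈ 350 years.

≈ 350 years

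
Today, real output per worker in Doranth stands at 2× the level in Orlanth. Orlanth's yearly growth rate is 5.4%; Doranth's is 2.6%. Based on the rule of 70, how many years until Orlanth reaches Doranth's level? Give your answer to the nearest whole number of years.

The growth-rate gap is 5.4% − 2.6% = 2.8 percentage points.
So the ratio between them halves every 70/2.8 ≈ 25.00 years.
A 2× gap closes after 1 halving: 1 × 25.00 ≈ 25 years.

≈ 25 years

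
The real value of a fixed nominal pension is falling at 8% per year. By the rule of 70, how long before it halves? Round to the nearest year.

The rule works in reverse for decay: 70/8 ≈ 8.75 years to halve.

≈ 9 years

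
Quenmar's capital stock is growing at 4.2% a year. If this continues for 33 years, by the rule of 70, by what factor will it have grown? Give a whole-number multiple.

At 4.2% one doubling takes ≈ 16.67 years; 33 years is 2 of them, so ×4.

around 4 times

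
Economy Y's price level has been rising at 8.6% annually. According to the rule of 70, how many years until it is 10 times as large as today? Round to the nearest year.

roughly 27 years

One doubling takes 70/8.6 = 8.14 years.
10× is log₂ 10 ≈ 3.32 doublings, so ≈ 3.32 × 8.14 = 27 years.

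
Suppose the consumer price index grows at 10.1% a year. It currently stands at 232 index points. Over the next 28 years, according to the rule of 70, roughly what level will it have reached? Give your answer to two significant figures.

around 3800 index points

Doubling time ≈ 70/10.1 = 6.93 years.
28 years is 28/6.93 ≈ 4.04 doublings, a factor of 2^4.04 ≈ 16.45.
232 × 16.45 ≈ 3800 index points.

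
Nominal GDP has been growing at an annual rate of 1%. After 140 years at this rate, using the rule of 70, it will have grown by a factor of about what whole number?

≈ 4 times

70/1 ≈ 70.00 years per doubling.
140 years fits 2 doublings: 2^2 = 4.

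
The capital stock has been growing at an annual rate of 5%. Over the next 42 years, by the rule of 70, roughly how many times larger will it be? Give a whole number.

approximately 8 times

70/5 ≈ 14.00 years per doubling.
42 years fits 3 doublings: 2^3 = 8.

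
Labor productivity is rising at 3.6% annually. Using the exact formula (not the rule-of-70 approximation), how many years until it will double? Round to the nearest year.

20 years

t = ln(2) / ln(1 + 0.036) = 0.6931 / 0.035367 ≈ 19.60.
≈ 20 years.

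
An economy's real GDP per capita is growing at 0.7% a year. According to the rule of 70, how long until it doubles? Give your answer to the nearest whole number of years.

about 100 years

70/0.7 ≈ 100.00, so it doubles roughly every 100 years.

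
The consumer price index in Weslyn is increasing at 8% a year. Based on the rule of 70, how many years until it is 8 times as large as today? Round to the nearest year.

At 8% it doubles every 70/8 ≈ 8.75 years.
Getting to 8× needs 3 doublings: 3 × 8.75 ≈ 26 years.

around 26 years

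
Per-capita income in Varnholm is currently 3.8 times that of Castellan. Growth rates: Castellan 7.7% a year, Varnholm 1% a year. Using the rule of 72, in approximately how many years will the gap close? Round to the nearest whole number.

The growth-rate gap is 7.7% − 1% = 6.7 percentage points.
So the ratio between them halves every 72/6.7 ≈ 10.75 years.
A 3.8 times gap takes log₂(3.8) ≈ 1.93 halvings to close: 1.93 × 10.75 ≈ 21 years.

around 21 years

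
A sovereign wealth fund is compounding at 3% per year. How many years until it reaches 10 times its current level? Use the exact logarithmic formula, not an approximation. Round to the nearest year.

t = ln(10) / ln(1 + 0.03) = 2.3026 / 0.029559 ≈ 77.90.
≈ 78 years.

78 years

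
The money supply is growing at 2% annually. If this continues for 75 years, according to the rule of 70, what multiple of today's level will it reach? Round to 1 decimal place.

around 4.4 times

Doubling time ≈ 70/2 = 35.00 years.
75 years / 35.00 ≈ 2.14 doublings → factor 2^2.14 ≈ 4.4.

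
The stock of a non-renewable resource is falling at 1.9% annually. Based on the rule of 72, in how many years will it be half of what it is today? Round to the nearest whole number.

about 38 years

Halving time ≈ 72 / 1.9 = 37.89 → 38 years.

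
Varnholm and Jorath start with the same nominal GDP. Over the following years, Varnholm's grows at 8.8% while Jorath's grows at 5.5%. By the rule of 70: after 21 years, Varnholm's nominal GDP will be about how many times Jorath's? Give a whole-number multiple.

roughly 2 times

Rate gap = 8.8% − 5.5% = 3.3 points.
The ratio doubles every 70/3.3 ≈ 21.21 years.
21/21.21 ≈ 0.99 doublings → ratio ≈ 2^0.99 ≈ 2.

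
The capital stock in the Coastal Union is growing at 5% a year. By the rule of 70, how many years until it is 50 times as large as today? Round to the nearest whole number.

79 years

One doubling takes 70/5 = 14.00 years.
50× is log₂ 50 ≈ 5.64 doublings, so ≈ 5.64 × 14.00 = 79 years.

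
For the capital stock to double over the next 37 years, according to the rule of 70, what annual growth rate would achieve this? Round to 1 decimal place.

around 1.9% a year

70 / 37 ≈ 1.89, so about 1.9% a year.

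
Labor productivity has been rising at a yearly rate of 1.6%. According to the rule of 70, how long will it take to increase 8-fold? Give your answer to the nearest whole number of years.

One doubling takes 70/1.6 = 43.75 years.
Getting to 8× needs 3 doublings: 3 × 43.75 ≈ 131 years.

about 131 years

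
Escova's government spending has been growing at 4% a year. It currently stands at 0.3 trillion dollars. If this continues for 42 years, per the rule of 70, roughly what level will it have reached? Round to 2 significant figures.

around 1.6 trillion dollars

It doubles every 70/4 ≈ 17.50 years, so 42 years is 2.40 doublings.
2^2.40 ≈ 5.28; 0.3 × 5.28 ≈ 1.6 trillion dollars.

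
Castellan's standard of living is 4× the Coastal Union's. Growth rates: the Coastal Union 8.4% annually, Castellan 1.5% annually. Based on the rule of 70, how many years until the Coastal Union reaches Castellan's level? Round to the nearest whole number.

The growth-rate gap is 8.4% − 1.5% = 6.9 percentage points.
So the ratio between them halves every 70/6.9 ≈ 10.14 years.
A 4× gap closes after 2 halvings: 2 × 10.14 ≈ 20 years.

around 20 years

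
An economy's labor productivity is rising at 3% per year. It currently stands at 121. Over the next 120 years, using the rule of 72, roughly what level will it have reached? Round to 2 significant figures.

≈ 3900

Doubling time ≈ 72/3 = 24.00 years.
120 years is 120/24.00 ≈ 5.00 doublings, a factor of 2^5.00 ≈ 32.00.
121 × 32.00 ≈ 3900.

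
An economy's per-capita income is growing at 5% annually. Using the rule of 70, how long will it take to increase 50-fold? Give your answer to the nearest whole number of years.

about 79 years

Doubling time ≈ 70/5 = 14.00 years.
50× is log₂ 50 ≈ 5.64 doublings, so ≈ 5.64 × 14.00 = 79 years.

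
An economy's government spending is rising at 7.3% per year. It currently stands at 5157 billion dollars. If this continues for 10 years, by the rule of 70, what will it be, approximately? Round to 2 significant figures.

11000 billion dollars

Doubling time ≈ 70/7.3 = 9.59 years.
10 years is 10/9.59 ≈ 1.04 doublings, a factor of 2^1.04 ≈ 2.06.
5157 × 2.06 ≈ 11000 billion dollars.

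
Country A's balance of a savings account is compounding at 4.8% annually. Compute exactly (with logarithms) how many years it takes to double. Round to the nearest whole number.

t = ln(2) / ln(1 + 0.048) = 0.6931 / 0.046884 ≈ 14.78.
≈ 15 years.

15 years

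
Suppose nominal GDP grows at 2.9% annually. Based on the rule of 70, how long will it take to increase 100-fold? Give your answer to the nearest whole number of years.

approximately 160 years

Doubling time ≈ 70/2.9 = 24.14 years.
Reaching 100× takes log₂(100) ≈ 6.64 doublings.
6.64 × 24.14 ≈ 160 years.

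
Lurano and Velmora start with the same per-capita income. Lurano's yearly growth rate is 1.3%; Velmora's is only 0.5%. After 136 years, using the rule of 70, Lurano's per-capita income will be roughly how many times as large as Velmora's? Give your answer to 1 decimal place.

roughly 2.9 times

Only the 0.8-point difference matters.
70/0.8 ≈ 87.50 years per doubling of the ratio; 136 years gives 1.55 doublings, so ≈ 2.9×.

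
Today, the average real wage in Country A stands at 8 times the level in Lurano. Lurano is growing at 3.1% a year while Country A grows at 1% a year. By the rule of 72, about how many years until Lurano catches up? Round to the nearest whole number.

around 103 years

The growth-rate gap is 3.1% − 1% = 2.1 percentage points.
So the ratio between them halves every 72/2.1 ≈ 34.29 years.
An 8 times gap closes after 3 halvings: 3 × 34.29 ≈ 103 years.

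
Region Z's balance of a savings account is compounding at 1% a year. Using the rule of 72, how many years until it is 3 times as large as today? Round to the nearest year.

At 1% it doubles every 72/1 ≈ 72.00 years.
3× is log₂ 3 ≈ 1.58 doublings, so ≈ 1.58 × 72.00 = 114 years.

around 114 years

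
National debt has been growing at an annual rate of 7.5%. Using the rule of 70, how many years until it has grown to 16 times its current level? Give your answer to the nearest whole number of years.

about 37 years

Doubling time ≈ 70/7.5 = 9.33 years.
16× is 4 doublings, so 4 × 9.33 ≈ 37 years.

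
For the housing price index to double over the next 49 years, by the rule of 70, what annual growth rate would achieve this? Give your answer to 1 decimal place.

1.4%

70 / 49 ≈ 1.43, so about 1.4% a year.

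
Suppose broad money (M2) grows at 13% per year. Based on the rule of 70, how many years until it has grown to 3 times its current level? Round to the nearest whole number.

around 9 years

At 13% it doubles every 70/13 ≈ 5.38 years.
Reaching 3× takes log₂(3) ≈ 1.58 doublings.
1.58 × 5.38 ≈ 9 years.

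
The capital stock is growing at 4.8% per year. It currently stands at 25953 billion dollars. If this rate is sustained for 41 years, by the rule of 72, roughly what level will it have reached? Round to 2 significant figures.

170000 billion dollars

Doubling time ≈ 72/4.8 = 15.00 years.
41 years is 41/15.00 ≈ 2.73 doublings, a factor of 2^2.73 ≈ 6.63.
25953 × 6.63 ≈ 170000 billion dollars.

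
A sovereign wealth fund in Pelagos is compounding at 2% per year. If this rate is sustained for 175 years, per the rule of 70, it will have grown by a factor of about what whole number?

Doubling time ≈ 70/2 = 35.00 years.
175/35.00 ≈ 5 doublings, so about 2^5 = 32×.

roughly 32 times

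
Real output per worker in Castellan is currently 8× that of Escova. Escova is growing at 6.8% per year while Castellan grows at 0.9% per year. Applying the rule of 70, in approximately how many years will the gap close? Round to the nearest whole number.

The growth-rate gap is 6.8% − 0.9% = 5.9 percentage points.
So the ratio between them halves every 70/5.9 ≈ 11.86 years.
An 8× gap closes after 3 halvings: 3 × 11.86 ≈ 36 years.

about 36 years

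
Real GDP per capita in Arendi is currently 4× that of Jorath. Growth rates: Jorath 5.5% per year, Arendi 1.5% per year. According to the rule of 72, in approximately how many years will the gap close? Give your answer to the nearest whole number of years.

What matters is the difference: 4 pp.
Rule of 72 on the gap: the ratio halves every 72/4 ≈ 18.00 years.
A 4× gap closes after 2 halvings: 2 × 18.00 ≈ 36 years.

36 years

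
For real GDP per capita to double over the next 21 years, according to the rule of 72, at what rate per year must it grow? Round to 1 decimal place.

around 3.4% per year

72 / 21 ≈ 3.43, so about 3.4% per year.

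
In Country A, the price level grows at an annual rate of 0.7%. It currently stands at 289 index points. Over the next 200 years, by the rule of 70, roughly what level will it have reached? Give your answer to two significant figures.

It doubles every 70/0.7 ≈ 100.00 years, so 200 years is 2.00 doublings.
2^2.00 ≈ 4.00; 289 × 4.00 ≈ 1200 index points.

about 1200 index points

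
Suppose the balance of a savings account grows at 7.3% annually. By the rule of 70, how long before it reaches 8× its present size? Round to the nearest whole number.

One doubling takes 70/7.3 = 9.59 years.
8 = 2^3, so 3 doublings → 29 years.

29 years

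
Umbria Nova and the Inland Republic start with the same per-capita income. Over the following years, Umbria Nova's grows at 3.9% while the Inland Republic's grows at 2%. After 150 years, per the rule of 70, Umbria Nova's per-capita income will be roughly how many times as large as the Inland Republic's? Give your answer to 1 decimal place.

16.8 times

Only the 1.9-point difference matters.
70/1.9 ≈ 36.84 years per doubling of the ratio; 150 years gives 4.07 doublings, so ≈ 16.8×.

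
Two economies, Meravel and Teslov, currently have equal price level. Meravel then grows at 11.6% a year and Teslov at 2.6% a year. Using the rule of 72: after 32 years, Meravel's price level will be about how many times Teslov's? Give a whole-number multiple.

Rate gap = 11.6% − 2.6% = 9 points.
The ratio doubles every 72/9 ≈ 8.00 years.
32/8.00 ≈ 4.00 doublings → ratio ≈ 2^4.00 ≈ 16.

≈ 16 times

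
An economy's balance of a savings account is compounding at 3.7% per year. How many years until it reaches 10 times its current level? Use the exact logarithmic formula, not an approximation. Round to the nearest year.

t = ln(10) / ln(1 + 0.037) = 2.3026 / 0.036332 ≈ 63.38.
≈ 63 years.

63 years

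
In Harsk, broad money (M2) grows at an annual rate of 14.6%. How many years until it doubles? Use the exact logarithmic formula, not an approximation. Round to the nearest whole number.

t = ln(2) / ln(1 + 0.146) = 0.6931 / 0.136278 ≈ 5.09.
≈ 5 years.

5 years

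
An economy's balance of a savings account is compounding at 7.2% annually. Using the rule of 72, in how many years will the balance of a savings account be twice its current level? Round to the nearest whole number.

10 years

72/7.2 ≈ 10.00, so it doubles roughly every 10 years.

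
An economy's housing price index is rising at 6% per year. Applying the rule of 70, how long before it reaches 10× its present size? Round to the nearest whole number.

At 6% it doubles every 70/6 ≈ 11.67 years.
Reaching 10× takes log₂(10) ≈ 3.32 doublings.
3.32 × 11.67 ≈ 39 years.

approximately 39 years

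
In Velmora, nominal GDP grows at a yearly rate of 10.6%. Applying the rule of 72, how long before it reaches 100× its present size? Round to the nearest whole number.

around 45 years

Doubling time ≈ 72/10.6 = 6.79 years.
100× is log₂ 100 ≈ 6.64 doublings, so ≈ 6.64 × 6.79 = 45 years.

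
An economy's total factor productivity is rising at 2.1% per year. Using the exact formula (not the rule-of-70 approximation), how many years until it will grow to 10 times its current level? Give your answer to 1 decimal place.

t = ln(10) / ln(1 + 0.021) = 2.3026 / 0.020783 ≈ 110.79.

110.8 years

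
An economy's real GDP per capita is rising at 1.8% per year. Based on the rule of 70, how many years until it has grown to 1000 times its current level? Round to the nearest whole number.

around 388 years

One doubling takes 70/1.8 = 38.89 years.
1000× is log₂ 1000 ≈ 9.97 doublings, so ≈ 9.97 × 38.89 = 388 years.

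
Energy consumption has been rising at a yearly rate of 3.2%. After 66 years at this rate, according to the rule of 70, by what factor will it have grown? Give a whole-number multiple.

At 3.2% one doubling takes ≈ 21.88 years; 66 years is 3 of them, so ×8.

roughly 8 times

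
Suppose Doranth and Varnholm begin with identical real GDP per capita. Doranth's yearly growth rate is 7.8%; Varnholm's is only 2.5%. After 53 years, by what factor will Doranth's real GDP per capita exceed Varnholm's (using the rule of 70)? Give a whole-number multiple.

Rate gap = 7.8% − 2.5% = 5.3 points.
The ratio doubles every 70/5.3 ≈ 13.21 years.
53/13.21 ≈ 4.01 doublings → ratio ≈ 2^4.01 ≈ 16.

around 16 times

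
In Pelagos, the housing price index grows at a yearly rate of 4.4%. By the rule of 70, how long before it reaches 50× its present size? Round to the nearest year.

Doubling time ≈ 70/4.4 = 15.91 years.
50× is log₂ 50 ≈ 5.64 doublings, so ≈ 5.64 × 15.91 = 90 years.

approximately 90 years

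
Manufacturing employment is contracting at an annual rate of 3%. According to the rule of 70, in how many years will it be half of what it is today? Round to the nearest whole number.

≈ 23 years

Halving time ≈ 70 / 3 = 23.33 → 23 years.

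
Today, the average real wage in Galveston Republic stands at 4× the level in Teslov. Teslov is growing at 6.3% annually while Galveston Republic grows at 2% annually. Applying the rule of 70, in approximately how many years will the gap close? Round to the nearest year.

≈ 33 years

The growth-rate gap is 6.3% − 2% = 4.3 percentage points.
So the ratio between them halves every 70/4.3 ≈ 16.28 years.
A 4× gap closes after 2 halvings: 2 × 16.28 ≈ 33 years.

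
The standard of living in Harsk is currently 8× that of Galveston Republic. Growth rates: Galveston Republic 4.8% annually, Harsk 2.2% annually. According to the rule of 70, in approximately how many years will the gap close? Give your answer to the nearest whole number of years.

≈ 81 years

What matters is the difference: 2.6 pp.
Rule of 70 on the gap: the ratio halves every 70/2.6 ≈ 26.92 years.
An 8× gap closes after 3 halvings: 3 × 26.92 ≈ 81 years.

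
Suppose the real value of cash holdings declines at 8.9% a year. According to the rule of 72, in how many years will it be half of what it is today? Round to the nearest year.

approximately 8 years

Halving time ≈ 72 / 8.9 = 8.09 → 8 years.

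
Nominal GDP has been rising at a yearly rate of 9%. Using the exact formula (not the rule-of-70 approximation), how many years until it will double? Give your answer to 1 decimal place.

t = ln(2) / ln(1 + 0.09) = 0.6931 / 0.086178 ≈ 8.04.

8.0 years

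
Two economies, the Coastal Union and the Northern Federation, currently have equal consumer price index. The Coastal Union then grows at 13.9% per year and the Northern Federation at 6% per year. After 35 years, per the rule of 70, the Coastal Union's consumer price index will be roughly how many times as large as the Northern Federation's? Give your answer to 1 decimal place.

the Coastal Union pulls ahead at 7.9 pp per year, so the ratio doubles every 70/7.9 ≈ 8.86 years.
In 35 years that's 3.95 doublings: 2^3.95 ≈ 15.5.

≈ 15.5 times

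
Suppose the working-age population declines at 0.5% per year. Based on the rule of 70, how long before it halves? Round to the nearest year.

≈ 140 years

Falling at 0.5%, it halves about every 70/0.5 = 140.00 years.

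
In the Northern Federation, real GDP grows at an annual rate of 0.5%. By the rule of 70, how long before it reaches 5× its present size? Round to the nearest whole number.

Doubling time ≈ 70/0.5 = 140.00 years.
5× is log₂ 5 ≈ 2.32 doublings, so ≈ 2.32 × 140.00 = 325 years.

≈ 325 years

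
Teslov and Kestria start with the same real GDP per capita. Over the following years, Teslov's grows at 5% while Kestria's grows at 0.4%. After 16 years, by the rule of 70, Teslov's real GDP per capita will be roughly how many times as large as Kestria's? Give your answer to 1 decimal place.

Only the 4.6-point difference matters.
70/4.6 ≈ 15.22 years per doubling of the ratio; 16 years gives 1.05 doublings, so ≈ 2.1×.

2.1 times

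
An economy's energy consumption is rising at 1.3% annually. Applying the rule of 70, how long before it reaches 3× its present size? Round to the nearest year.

Doubling time ≈ 70/1.3 = 53.85 years.
Reaching 3× takes log₂(3) ≈ 1.58 doublings.
1.58 × 53.85 ≈ 85 years.

around 85 years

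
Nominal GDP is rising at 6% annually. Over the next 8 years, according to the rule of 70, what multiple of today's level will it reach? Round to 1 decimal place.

Doubles every ≈ 11.67 years (70/6).
8 years is 0.69 doublings; 2^0.69 ≈ 1.6×.

roughly 1.6 times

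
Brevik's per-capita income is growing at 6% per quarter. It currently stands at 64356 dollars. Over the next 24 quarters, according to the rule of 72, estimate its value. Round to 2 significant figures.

around 260000 dollars

It doubles every 72/6 ≈ 12.00 quarters, so 24 quarters is 2.00 doublings.
2^2.00 ≈ 4.00; 64356 × 4.00 ≈ 260000 dollars.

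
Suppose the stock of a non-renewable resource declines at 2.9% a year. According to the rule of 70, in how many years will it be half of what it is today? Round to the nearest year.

The rule works in reverse for decay: 70/2.9 ≈ 24.14 years to halve.

24 years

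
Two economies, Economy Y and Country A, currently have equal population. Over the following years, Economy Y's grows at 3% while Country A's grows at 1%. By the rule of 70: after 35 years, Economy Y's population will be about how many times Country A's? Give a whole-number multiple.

Rate gap = 3% − 1% = 2 points.
The ratio doubles every 70/2 ≈ 35.00 years.
35/35.00 ≈ 1.00 doublings → ratio ≈ 2^1.00 ≈ 2.

about 2 times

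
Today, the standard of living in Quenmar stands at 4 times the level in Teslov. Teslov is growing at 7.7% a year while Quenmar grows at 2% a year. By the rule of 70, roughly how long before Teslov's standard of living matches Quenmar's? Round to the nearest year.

about 25 years

What matters is the difference: 5.7 pp.
Rule of 70 on the gap: the ratio halves every 70/5.7 ≈ 12.28 years.
A 4 times gap closes after 2 halvings: 2 × 12.28 ≈ 25 years.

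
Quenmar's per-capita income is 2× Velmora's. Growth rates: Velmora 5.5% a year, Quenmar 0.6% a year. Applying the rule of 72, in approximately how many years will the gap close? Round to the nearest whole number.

15 years

The growth-rate gap is 5.5% − 0.6% = 4.9 percentage points.
So the ratio between them halves every 72/4.9 ≈ 14.69 years.
A 2× gap closes after 1 halving: 1 × 14.69 ≈ 15 years.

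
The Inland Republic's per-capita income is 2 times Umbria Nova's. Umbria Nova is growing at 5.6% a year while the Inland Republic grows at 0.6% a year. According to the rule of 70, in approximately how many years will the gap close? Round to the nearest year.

The growth-rate gap is 5.6% − 0.6% = 5 percentage points.
So the ratio between them halves every 70/5 ≈ 14.00 years.
A 2 times gap closes after 1 halving: 1 × 14.00 ≈ 14 years.

roughly 14 years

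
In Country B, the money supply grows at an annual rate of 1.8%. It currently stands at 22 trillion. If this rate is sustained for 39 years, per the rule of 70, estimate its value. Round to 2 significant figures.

44 trillion

It doubles every 70/1.8 ≈ 38.89 years, so 39 years is 1.00 doublings.
2^1.00 ≈ 2.00; 22 × 2.00 ≈ 44 trillion.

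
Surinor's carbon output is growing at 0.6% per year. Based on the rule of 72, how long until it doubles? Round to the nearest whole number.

around 120 years

At 0.6%, doubling takes about 72/0.6 = 120.00 years.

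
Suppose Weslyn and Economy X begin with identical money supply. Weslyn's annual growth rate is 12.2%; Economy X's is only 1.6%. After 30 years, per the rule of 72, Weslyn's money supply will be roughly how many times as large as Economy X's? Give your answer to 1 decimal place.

≈ 21.4 times

Only the 10.6-point difference matters.
72/10.6 ≈ 6.79 years per doubling of the ratio; 30 years gives 4.42 doublings, so ≈ 21.4×.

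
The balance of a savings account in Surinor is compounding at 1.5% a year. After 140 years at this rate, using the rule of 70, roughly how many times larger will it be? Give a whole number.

Doubling time ≈ 70/1.5 = 46.67 years.
140/46.67 ≈ 3 doublings, so about 2^3 = 8×.

around 8 times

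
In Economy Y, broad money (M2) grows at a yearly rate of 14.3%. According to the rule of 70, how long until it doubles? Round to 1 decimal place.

Doubling time ≈ 70 / 14.3 = 4.90 years.

roughly 4.9 years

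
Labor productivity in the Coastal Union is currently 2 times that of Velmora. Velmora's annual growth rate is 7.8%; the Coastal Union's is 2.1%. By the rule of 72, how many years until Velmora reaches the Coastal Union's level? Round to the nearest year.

about 13 years

What matters is the difference: 5.7 pp.
Rule of 72 on the gap: the ratio halves every 72/5.7 ≈ 12.63 years.
A 2 times gap closes after 1 halving: 1 × 12.63 ≈ 13 years.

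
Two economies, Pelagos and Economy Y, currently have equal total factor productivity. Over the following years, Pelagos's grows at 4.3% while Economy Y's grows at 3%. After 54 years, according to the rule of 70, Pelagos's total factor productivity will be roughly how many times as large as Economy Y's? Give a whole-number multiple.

Only the 1.3-point difference matters.
70/1.3 ≈ 53.85 years per doubling of the ratio; 54 years gives 1.00 doublings, so ≈ 2×.

around 2 times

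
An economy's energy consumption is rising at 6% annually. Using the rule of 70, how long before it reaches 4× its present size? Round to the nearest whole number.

approximately 23 years

One doubling takes 70/6 = 11.67 years.
4 = 2^2, so 2 doublings → 23 years.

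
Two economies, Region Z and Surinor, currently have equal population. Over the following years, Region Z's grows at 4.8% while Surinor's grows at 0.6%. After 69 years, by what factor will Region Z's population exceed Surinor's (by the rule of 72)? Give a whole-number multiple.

16 times

Region Z pulls ahead at 4.2 pp per year, so the ratio doubles every 72/4.2 ≈ 17.14 years.
In 69 years that's 4.03 doublings: 2^4.03 ≈ 16.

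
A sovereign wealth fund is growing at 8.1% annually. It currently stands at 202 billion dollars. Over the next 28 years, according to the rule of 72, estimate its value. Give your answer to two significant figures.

Doubling time ≈ 72/8.1 = 8.89 years.
28 years is 28/8.89 ≈ 3.15 doublings, a factor of 2^3.15 ≈ 8.88.
202 × 8.88 ≈ 1800 billion dollars.

1800 billion dollars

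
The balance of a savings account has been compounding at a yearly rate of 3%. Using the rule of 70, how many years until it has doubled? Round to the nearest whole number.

Doubling time ≈ 70 / 3 = 23.33 years.

around 23 years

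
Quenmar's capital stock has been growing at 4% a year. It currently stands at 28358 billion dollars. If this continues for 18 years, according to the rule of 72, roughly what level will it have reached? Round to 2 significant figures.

57000 billion dollars

It doubles every 72/4 ≈ 18.00 years, so 18 years is 1.00 doublings.
2^1.00 ≈ 2.00; 28358 × 2.00 ≈ 57000 billion dollars.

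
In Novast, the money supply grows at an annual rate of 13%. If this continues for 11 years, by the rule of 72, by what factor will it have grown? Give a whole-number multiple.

4 times

Doubling time ≈ 72/13 = 5.54 years.
11/5.54 ≈ 2 doublings, so about 2^2 = 4×.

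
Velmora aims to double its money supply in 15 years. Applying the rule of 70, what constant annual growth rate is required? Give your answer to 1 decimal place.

around 4.7% a year

70 / 15 ≈ 4.67, so about 4.7% a year.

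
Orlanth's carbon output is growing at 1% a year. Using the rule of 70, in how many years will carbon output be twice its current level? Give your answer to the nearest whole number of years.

At 1%, doubling takes about 70/1 = 70.00 years.

70 years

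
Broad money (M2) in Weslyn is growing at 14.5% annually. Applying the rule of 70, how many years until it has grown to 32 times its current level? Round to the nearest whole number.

around 24 years

At 14.5% it doubles every 70/14.5 ≈ 4.83 years.
32× is 5 doublings, so 5 × 4.83 ≈ 24 years.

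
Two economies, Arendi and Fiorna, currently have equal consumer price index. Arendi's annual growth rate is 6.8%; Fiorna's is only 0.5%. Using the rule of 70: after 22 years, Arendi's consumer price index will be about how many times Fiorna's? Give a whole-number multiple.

roughly 4 times

Only the 6.3-point difference matters.
70/6.3 ≈ 11.11 years per doubling of the ratio; 22 years gives 1.98 doublings, so ≈ 4×.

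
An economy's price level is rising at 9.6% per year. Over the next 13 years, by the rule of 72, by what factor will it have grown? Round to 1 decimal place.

3.3 times

Doubling time ≈ 72/9.6 = 7.50 years.
13 years / 7.50 ≈ 1.73 doublings → factor 2^1.73 ≈ 3.3.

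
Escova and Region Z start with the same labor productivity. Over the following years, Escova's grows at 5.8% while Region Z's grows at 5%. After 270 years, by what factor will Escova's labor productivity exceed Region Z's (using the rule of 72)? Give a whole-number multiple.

Escova pulls ahead at 0.8 pp per year, so the ratio doubles every 72/0.8 ≈ 90.00 years.
In 270 years that's 3.00 doublings: 2^3.00 ≈ 8.

roughly 8 times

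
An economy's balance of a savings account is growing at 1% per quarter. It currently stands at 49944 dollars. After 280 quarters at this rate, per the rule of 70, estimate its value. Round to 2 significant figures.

≈ 800000 dollars

It doubles every 70/1 ≈ 70.00 quarters, so 280 quarters is 4.00 doublings.
2^4.00 ≈ 16.00; 49944 × 16.00 ≈ 800000 dollars.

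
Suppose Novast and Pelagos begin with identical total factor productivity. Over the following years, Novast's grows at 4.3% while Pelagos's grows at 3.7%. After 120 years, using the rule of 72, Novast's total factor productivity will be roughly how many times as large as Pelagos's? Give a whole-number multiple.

about 2 times

Rate gap = 4.3% − 3.7% = 0.6 points.
The ratio doubles every 72/0.6 ≈ 120.00 years.
120/120.00 ≈ 1.00 doublings → ratio ≈ 2^1.00 ≈ 2.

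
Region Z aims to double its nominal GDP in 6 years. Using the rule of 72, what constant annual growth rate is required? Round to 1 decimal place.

≈ 12.0% annually

72 / 6 ≈ 12.00, so about 12.0% annually.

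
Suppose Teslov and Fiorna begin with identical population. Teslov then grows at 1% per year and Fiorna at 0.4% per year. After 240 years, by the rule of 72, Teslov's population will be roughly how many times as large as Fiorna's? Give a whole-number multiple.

Only the 0.6-point difference matters.
72/0.6 ≈ 120.00 years per doubling of the ratio; 240 years gives 2.00 doublings, so ≈ 4×.

around 4 times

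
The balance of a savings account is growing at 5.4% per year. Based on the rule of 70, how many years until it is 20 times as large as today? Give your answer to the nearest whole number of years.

roughly 56 years

Doubling time ≈ 70/5.4 = 12.96 years.
Reaching 20× takes log₂(20) ≈ 4.32 doublings.
4.32 × 12.96 ≈ 56 years.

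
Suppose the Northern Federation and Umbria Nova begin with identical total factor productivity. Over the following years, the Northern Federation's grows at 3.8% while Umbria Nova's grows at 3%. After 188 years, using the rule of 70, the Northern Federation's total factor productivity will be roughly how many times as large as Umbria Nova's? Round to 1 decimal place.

Only the 0.8-point difference matters.
70/0.8 ≈ 87.50 years per doubling of the ratio; 188 years gives 2.15 doublings, so ≈ 4.4×.

roughly 4.4 times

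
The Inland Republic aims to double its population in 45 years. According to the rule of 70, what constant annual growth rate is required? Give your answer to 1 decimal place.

70 / 45 ≈ 1.56, so about 1.6% annually.

≈ 1.6%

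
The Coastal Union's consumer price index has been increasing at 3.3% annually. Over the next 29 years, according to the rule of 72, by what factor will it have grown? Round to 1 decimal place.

Doubling time ≈ 72/3.3 = 21.82 years.
29 years / 21.82 ≈ 1.33 doublings → factor 2^1.33 ≈ 2.5.

2.5 times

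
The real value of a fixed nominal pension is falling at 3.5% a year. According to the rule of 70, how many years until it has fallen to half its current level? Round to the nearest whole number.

Falling at 3.5%, it halves about every 70/3.5 = 20.00 years.

≈ 20 years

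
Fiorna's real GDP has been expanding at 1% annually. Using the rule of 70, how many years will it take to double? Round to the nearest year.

70/1 ≈ 70.00, so it doubles roughly every 70 years.

roughly 70 years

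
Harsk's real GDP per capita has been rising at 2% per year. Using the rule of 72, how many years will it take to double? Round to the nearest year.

72/2 ≈ 36.00, so it doubles roughly every 36 years.

about 36 years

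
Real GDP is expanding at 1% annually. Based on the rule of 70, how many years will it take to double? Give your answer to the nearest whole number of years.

roughly 70 years

At 1%, doubling takes about 70/1 = 70.00 years.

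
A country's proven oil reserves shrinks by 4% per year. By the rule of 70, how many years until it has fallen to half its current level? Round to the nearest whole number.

Falling at 4%, it halves about every 70/4 = 17.50 years.

roughly 18 years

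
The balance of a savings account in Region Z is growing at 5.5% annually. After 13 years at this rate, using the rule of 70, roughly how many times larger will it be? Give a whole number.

around 2 times

70/5.5 ≈ 12.73 years per doubling.
13 years fits 1 doubling: 2^1 = 2.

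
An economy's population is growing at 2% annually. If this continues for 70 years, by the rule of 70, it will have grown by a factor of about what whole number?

70/2 ≈ 35.00 years per doubling.
70 years fits 2 doublings: 2^2 = 4.

approximately 4 times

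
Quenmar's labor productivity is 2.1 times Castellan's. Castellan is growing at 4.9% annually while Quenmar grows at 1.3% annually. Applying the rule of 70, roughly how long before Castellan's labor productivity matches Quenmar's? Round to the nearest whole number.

The growth-rate gap is 4.9% − 1.3% = 3.6 percentage points.
So the ratio between them halves every 70/3.6 ≈ 19.44 years.
A 2.1 times gap takes log₂(2.1) ≈ 1.07 halvings to close: 1.07 × 19.44 ≈ 21 years.

≈ 21 years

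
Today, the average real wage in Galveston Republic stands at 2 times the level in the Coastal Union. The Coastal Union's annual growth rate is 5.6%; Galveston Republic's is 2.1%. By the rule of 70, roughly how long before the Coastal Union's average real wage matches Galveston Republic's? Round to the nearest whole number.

What matters is the difference: 3.5 pp.
Rule of 70 on the gap: the ratio halves every 70/3.5 ≈ 20.00 years.
A 2 times gap closes after 1 halving: 1 × 20.00 ≈ 20 years.

around 20 years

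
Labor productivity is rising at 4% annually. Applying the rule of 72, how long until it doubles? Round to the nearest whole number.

72/4 ≈ 18.00, so it doubles roughly every 18 years.

18 years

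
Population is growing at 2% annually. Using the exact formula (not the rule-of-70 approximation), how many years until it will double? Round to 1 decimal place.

t = ln(2) / ln(1 + 0.02) = 0.6931 / 0.019803 ≈ 35.00.

35.0 years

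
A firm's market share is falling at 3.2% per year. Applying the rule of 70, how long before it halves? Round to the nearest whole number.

Halving time ≈ 70 / 3.2 = 21.88 → 22 years.

22 years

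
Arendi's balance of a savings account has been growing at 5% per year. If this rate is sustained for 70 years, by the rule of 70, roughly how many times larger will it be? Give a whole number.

around 32 times

Doubling time ≈ 70/5 = 14.00 years.
70/14.00 ≈ 5 doublings, so about 2^5 = 32×.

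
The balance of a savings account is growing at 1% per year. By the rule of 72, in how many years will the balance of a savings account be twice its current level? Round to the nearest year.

Doubling time ≈ 72 / 1 = 72.00 years.

about 72 years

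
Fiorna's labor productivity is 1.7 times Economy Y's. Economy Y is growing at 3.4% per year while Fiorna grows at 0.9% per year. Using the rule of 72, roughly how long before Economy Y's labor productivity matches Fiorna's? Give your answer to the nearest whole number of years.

approximately 22 years

What matters is the difference: 2.5 pp.
Rule of 72 on the gap: the ratio halves every 72/2.5 ≈ 28.80 years.
A 1.7 times gap takes log₂(1.7) ≈ 0.77 halvings to close: 0.77 × 28.80 ≈ 22 years.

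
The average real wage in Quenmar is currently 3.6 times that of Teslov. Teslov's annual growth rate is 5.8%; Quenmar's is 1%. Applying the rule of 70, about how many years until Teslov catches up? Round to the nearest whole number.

roughly 27 years

What matters is the difference: 4.8 pp.
Rule of 70 on the gap: the ratio halves every 70/4.8 ≈ 14.58 years.
A 3.6 times gap takes log₂(3.6) ≈ 1.85 halvings to close: 1.85 × 14.58 ≈ 27 years.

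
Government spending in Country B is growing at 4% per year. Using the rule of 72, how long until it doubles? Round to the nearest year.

72/4 ≈ 18.00, so it doubles roughly every 18 years.

around 18 years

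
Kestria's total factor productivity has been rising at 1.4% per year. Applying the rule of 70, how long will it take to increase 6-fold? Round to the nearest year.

One doubling takes 70/1.4 = 50.00 years.
6× is log₂ 6 ≈ 2.58 doublings, so ≈ 2.58 × 50.00 = 129 years.

≈ 129 years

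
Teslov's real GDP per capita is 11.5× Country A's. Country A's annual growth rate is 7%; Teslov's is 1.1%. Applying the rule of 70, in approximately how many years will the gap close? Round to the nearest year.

What matters is the difference: 5.9 pp.
Rule of 70 on the gap: the ratio halves every 70/5.9 ≈ 11.86 years.
An 11.5× gap takes log₂(11.5) ≈ 3.52 halvings to close: 3.52 × 11.86 ≈ 42 years.

42 years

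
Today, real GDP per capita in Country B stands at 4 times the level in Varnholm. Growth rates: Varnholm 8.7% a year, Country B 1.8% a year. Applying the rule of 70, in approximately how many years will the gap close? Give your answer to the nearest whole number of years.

The growth-rate gap is 8.7% − 1.8% = 6.9 percentage points.
So the ratio between them halves every 70/6.9 ≈ 10.14 years.
A 4 times gap closes after 2 halvings: 2 × 10.14 ≈ 20 years.

around 20 years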